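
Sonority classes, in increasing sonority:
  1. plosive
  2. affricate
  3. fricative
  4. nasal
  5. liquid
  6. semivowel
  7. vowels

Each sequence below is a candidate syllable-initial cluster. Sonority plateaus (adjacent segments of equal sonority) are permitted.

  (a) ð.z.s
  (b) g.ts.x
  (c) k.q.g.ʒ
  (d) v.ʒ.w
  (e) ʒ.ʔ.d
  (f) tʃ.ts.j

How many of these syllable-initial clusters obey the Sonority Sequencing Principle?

(a) sonority 3-3-3: well-formed.
(b) sonority 1-2-3: well-formed.
(c) sonority 1-1-1-3: well-formed.
(d) sonority 3-3-6: well-formed.
(e) sonority 3-1-1: ill-formed.
(f) sonority 2-2-6: well-formed.

5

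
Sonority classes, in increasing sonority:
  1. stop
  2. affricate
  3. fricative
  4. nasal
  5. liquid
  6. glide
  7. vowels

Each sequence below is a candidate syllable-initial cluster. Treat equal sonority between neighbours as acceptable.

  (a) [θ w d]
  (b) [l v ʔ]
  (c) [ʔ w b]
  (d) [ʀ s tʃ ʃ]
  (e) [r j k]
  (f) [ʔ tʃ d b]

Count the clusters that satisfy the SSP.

0

(a) sonority 3-6-1: ill-formed.
(b) sonority 5-3-1: ill-formed.
(c) sonority 1-6-1: ill-formed.
(d) sonority 5-3-2-3: ill-formed.
(e) sonority 5-6-1: ill-formed.
(f) sonority 1-2-1-1: ill-formed.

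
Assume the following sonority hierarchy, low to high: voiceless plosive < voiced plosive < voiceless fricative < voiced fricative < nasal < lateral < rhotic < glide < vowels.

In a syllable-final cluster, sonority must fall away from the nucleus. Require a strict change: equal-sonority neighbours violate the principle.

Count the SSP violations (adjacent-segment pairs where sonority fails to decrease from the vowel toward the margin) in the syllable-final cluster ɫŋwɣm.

/ɫ/: lateral = 6.
/ŋ/: nasal = 5.
/w/: glide = 8.
/ɣ/: voiced fricative = 4.
/m/: nasal = 5.
/ɫ/→/ŋ/: 6→5 (falls) — ok.
/ŋ/→/w/: 5→8 (does not fall) — violation.
/w/→/ɣ/: 8→4 (falls) — ok.
/ɣ/→/m/: 4→5 (does not fall) — violation.

2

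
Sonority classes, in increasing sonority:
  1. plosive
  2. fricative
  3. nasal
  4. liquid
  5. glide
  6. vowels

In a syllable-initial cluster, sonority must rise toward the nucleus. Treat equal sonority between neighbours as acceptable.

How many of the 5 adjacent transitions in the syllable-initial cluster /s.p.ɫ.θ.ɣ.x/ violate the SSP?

2

/s/: fricative = 2.
/p/: plosive = 1.
/ɫ/: liquid = 4.
/θ/: fricative = 2.
/ɣ/: fricative = 2.
/x/: fricative = 2.
/s/→/p/: 2→1 (does not rise) — violation.
/p/→/ɫ/: 1→4 (rises) — ok.
/ɫ/→/θ/: 4→2 (does not rise) — violation.
/θ/→/ɣ/: 2→2 (plateau, allowed) — ok.
/ɣ/→/x/: 2→2 (plateau, allowed) — ok.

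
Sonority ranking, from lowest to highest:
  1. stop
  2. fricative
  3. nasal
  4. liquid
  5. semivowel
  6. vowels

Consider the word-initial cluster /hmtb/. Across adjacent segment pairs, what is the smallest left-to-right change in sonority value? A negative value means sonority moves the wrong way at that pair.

/h/ is a fricative (sonority 2).
/m/ is a nasal (sonority 3).
/t/ is a stop (sonority 1).
/b/ is a stop (sonority 1).
/h/→/m/: change +1.
/m/→/t/: change -2.
/t/→/b/: change +0.
Minimum = -2.

-2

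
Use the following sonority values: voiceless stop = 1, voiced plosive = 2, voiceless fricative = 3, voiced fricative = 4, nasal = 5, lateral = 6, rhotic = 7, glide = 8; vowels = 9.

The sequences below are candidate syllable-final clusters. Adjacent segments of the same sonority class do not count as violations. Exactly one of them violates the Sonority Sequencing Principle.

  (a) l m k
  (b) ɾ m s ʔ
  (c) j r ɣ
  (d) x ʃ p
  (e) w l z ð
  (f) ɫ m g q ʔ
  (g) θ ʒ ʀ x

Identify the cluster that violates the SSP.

(a) sonority 6-5-1: well-formed.
(b) sonority 7-5-3-1: well-formed.
(c) sonority 8-7-4: well-formed.
(d) sonority 3-3-1: well-formed.
(e) sonority 8-6-4-4: well-formed.
(f) sonority 6-5-2-1-1: well-formed.
(g) sonority 3-4-7-3: ill-formed.

g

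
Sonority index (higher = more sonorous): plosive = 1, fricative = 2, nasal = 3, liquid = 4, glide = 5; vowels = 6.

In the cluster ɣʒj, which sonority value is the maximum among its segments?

5

/ɣ/ is a fricative (sonority 2).
/ʒ/ is a fricative (sonority 2).
/j/ is a glide (sonority 5).
The maximum is 5.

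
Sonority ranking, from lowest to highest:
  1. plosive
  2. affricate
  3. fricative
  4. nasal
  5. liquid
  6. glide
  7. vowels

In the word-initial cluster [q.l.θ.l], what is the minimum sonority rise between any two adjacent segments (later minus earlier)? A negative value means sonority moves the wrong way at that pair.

-2

/q/: plosive = 1.
/l/: liquid = 5.
/θ/: fricative = 3.
/l/: liquid = 5.
/q/→/l/: change +4.
/l/→/θ/: change -2.
/θ/→/l/: change +2.
Minimum = -2.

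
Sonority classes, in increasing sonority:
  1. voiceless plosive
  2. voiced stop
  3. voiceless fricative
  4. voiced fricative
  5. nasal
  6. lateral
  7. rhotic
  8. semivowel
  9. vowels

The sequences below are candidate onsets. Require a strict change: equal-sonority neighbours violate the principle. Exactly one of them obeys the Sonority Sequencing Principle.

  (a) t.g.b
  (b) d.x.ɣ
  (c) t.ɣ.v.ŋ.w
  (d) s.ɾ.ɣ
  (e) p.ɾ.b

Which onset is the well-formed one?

(a) t.g.b: profile 1-2-2 — violates.
(b) d.x.ɣ: profile 2-3-4 — obeys.
(c) t.ɣ.v.ŋ.w: profile 1-4-4-5-8 — violates.
(d) s.ɾ.ɣ: profile 3-7-4 — violates.
(e) p.ɾ.b: profile 1-7-2 — violates.

b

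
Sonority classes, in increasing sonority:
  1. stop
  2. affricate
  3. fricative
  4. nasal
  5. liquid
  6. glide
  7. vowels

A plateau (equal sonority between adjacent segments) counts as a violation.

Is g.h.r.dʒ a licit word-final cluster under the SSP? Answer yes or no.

/g/: stop = 1.
/h/: fricative = 3.
/r/: liquid = 5.
/dʒ/: affricate = 2.
The profile is 1-3-5-2. Between /g/ (1) and /h/ (3) sonority does not fall, so the cluster violates the SSP.

no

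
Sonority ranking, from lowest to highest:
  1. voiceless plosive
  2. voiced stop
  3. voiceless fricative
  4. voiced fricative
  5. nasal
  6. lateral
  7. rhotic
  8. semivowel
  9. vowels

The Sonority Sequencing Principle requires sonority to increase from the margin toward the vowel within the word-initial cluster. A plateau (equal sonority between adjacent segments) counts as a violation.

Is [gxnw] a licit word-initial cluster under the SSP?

/g/ — voiced stop, sonority 2.
/x/ — voiceless fricative, sonority 3.
/n/ — nasal, sonority 5.
/w/ — semivowel, sonority 8.
The profile 2-3-5-8 strictly rises, so the word-initial cluster satisfies the SSP.

yes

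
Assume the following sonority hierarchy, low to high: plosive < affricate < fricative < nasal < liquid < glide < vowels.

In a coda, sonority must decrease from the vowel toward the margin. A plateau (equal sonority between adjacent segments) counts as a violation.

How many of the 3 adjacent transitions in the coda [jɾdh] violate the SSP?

/j/ is a glide (sonority 6).
/ɾ/ is a liquid (sonority 5).
/d/ is a plosive (sonority 1).
/h/ is a fricative (sonority 3).
/j/→/ɾ/: 6→5 (falls) — ok.
/ɾ/→/d/: 5→1 (falls) — ok.
/d/→/h/: 1→3 (does not fall) — violation.

1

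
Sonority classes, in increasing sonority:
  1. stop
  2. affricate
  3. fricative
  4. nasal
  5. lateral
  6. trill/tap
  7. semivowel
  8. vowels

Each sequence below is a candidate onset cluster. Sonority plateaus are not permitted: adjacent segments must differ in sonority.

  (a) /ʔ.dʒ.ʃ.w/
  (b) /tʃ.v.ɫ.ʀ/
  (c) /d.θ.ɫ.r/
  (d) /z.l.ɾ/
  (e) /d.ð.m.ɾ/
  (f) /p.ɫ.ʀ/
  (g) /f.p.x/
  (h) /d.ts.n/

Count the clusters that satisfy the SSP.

7

(a) sonority 1-2-3-7: well-formed.
(b) sonority 2-3-5-6: well-formed.
(c) sonority 1-3-5-6: well-formed.
(d) sonority 3-5-6: well-formed.
(e) sonority 1-3-4-6: well-formed.
(f) sonority 1-5-6: well-formed.
(g) sonority 3-1-3: ill-formed.
(h) sonority 1-2-4: well-formed.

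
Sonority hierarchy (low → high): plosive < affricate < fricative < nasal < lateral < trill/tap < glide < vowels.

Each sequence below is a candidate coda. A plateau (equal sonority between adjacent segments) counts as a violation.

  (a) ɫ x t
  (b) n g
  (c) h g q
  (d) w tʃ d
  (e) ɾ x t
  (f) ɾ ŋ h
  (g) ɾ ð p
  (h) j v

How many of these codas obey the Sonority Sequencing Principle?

7

(a) sonority 5-3-1: well-formed.
(b) sonority 4-1: well-formed.
(c) sonority 3-1-1: ill-formed.
(d) sonority 7-2-1: well-formed.
(e) sonority 6-3-1: well-formed.
(f) sonority 6-4-3: well-formed.
(g) sonority 6-3-1: well-formed.
(h) sonority 7-3: well-formed.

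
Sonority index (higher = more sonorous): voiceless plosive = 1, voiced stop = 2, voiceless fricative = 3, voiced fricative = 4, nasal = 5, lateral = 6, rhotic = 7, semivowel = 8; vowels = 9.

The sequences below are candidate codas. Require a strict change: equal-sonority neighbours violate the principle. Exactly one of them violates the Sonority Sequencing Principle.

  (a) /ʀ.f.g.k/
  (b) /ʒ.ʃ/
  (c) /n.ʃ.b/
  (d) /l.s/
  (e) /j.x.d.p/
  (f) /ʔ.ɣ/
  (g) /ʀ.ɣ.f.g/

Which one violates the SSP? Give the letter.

(a) 7-3-2-1 → obeys
(b) 4-3 → obeys
(c) 5-3-2 → obeys
(d) 6-3 → obeys
(e) 8-3-2-1 → obeys
(f) 1-4 → violates
(g) 7-4-3-2 → obeys

f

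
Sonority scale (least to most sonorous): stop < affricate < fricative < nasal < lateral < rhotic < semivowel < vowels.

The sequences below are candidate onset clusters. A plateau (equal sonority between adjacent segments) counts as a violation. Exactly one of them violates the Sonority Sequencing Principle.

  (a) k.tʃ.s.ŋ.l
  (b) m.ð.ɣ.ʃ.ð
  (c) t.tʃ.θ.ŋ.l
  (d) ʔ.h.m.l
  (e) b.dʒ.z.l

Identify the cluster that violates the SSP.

(a) k.tʃ.s.ŋ.l: profile 1-2-3-4-5 — obeys.
(b) m.ð.ɣ.ʃ.ð: profile 4-3-3-3-3 — violates.
(c) t.tʃ.θ.ŋ.l: profile 1-2-3-4-5 — obeys.
(d) ʔ.h.m.l: profile 1-3-4-5 — obeys.
(e) b.dʒ.z.l: profile 1-2-3-5 — obeys.

b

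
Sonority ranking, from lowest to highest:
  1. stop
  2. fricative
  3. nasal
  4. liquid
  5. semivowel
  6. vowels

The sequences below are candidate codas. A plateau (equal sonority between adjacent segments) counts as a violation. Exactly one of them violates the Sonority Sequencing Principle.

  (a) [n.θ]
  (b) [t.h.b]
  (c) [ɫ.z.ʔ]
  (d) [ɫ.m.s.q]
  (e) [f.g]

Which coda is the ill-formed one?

b

(a) sonority 3-2: well-formed.
(b) sonority 1-2-1: ill-formed.
(c) sonority 4-2-1: well-formed.
(d) sonority 4-3-2-1: well-formed.
(e) sonority 2-1: well-formed.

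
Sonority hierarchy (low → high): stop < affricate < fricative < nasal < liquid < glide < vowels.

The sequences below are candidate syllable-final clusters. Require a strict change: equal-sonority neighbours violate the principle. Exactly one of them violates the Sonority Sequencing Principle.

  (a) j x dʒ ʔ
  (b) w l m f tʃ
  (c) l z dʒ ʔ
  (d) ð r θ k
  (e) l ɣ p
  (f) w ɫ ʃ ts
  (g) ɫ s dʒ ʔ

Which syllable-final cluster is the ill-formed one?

(a) sonority 6-3-2-1: well-formed.
(b) sonority 6-5-4-3-2: well-formed.
(c) sonority 5-3-2-1: well-formed.
(d) sonority 3-5-3-1: ill-formed.
(e) sonority 5-3-1: well-formed.
(f) sonority 6-5-3-2: well-formed.
(g) sonority 5-3-2-1: well-formed.

d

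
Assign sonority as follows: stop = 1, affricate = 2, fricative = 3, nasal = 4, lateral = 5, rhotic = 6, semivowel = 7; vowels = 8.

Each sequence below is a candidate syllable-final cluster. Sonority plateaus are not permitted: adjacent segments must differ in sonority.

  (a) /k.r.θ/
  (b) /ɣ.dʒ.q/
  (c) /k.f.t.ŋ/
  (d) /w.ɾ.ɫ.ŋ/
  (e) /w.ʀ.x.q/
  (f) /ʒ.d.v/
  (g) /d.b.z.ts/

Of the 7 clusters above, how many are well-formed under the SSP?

3

(a) /k.r.θ/: profile 1-6-3 — violates.
(b) /ɣ.dʒ.q/: profile 3-2-1 — obeys.
(c) /k.f.t.ŋ/: profile 1-3-1-4 — violates.
(d) /w.ɾ.ɫ.ŋ/: profile 7-6-5-4 — obeys.
(e) /w.ʀ.x.q/: profile 7-6-3-1 — obeys.
(f) /ʒ.d.v/: profile 3-1-3 — violates.
(g) /d.b.z.ts/: profile 1-1-3-2 — violates.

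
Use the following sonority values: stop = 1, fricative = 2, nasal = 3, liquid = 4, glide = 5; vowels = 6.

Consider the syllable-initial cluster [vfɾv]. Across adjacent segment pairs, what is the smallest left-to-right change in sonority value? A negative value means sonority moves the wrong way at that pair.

-2

/v/ is a fricative (sonority 2).
/f/ is a fricative (sonority 2).
/ɾ/ is a liquid (sonority 4).
/v/ is a fricative (sonority 2).
/v/→/f/: change +0.
/f/→/ɾ/: change +2.
/ɾ/→/v/: change -2.
Minimum = -2.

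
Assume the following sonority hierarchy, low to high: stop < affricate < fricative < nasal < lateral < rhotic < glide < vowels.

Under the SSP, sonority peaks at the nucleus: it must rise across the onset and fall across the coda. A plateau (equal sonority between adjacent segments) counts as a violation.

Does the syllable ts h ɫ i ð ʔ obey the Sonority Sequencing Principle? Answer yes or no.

Onset: /ts/ is an affricate (sonority 2), /h/ is a fricative (sonority 3), /ɫ/ is a lateral (sonority 5); then the nucleus /i/ (sonority 8).
Onset profile 2-3-5-8 — rises to the nucleus.
Coda: /ð/ is a fricative (sonority 3), /ʔ/ is a stop (sonority 1).
Coda profile 8-3-1 — falls from the nucleus.

yes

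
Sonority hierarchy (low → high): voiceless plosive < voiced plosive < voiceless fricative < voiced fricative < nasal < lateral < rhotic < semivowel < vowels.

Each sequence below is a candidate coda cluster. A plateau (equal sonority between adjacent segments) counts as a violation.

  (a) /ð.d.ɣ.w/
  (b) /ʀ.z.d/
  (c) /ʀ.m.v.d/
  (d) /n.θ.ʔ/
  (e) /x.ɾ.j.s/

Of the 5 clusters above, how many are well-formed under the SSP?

3

(a) 4-2-4-8 → violates
(b) 7-4-2 → obeys
(c) 7-5-4-2 → obeys
(d) 5-3-1 → obeys
(e) 3-7-8-3 → violates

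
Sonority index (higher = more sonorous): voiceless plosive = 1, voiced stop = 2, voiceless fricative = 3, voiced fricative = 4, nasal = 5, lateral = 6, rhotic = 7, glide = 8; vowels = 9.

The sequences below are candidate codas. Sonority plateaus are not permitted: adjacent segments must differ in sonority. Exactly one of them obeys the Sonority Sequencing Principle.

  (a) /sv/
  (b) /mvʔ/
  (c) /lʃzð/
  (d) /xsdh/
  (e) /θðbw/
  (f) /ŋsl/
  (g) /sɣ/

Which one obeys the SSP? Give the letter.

(a) sonority 3-4: ill-formed.
(b) sonority 5-4-1: well-formed.
(c) sonority 6-3-4-4: ill-formed.
(d) sonority 3-3-2-3: ill-formed.
(e) sonority 3-4-2-8: ill-formed.
(f) sonority 5-3-6: ill-formed.
(g) sonority 3-4: ill-formed.

b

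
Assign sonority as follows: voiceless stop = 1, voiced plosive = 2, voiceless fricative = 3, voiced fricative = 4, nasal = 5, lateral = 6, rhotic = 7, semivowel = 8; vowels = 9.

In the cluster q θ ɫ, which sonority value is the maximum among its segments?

/q/ — voiceless stop, sonority 1.
/θ/ — voiceless fricative, sonority 3.
/ɫ/ — lateral, sonority 6.
The maximum is 6.

6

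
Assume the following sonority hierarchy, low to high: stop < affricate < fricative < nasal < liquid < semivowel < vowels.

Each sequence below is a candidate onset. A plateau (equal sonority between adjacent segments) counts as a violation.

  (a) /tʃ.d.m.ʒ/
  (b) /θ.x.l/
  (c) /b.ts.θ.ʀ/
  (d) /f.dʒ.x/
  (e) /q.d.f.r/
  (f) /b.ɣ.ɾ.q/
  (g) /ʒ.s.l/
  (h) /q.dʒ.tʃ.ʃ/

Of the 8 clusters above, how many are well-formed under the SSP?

1

(a) /tʃ.d.m.ʒ/: profile 2-1-4-3 — violates.
(b) /θ.x.l/: profile 3-3-5 — violates.
(c) /b.ts.θ.ʀ/: profile 1-2-3-5 — obeys.
(d) /f.dʒ.x/: profile 3-2-3 — violates.
(e) /q.d.f.r/: profile 1-1-3-5 — violates.
(f) /b.ɣ.ɾ.q/: profile 1-3-5-1 — violates.
(g) /ʒ.s.l/: profile 3-3-5 — violates.
(h) /q.dʒ.tʃ.ʃ/: profile 1-2-2-3 — violates.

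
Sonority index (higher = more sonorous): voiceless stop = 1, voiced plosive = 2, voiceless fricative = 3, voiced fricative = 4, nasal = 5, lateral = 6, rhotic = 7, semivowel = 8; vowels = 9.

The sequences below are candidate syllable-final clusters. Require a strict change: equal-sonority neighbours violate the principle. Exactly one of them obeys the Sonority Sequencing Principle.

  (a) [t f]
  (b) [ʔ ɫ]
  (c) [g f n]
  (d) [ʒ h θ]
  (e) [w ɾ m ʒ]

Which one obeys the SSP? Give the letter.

e

(a) 1-3 → violates
(b) 1-6 → violates
(c) 2-3-5 → violates
(d) 4-3-3 → violates
(e) 8-7-5-4 → obeys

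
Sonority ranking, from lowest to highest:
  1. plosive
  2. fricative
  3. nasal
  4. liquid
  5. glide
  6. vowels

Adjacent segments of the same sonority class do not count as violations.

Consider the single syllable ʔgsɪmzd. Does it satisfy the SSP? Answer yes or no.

Onset: /ʔ/ is a plosive (sonority 1), /g/ is a plosive (sonority 1), /s/ is a fricative (sonority 2); then the nucleus /ɪ/ (sonority 6).
Onset profile 1-1-2-6 — rises to the nucleus.
Coda: /m/ is a nasal (sonority 3), /z/ is a fricative (sonority 2), /d/ is a plosive (sonority 1).
Coda profile 6-3-2-1 — falls from the nucleus.

yes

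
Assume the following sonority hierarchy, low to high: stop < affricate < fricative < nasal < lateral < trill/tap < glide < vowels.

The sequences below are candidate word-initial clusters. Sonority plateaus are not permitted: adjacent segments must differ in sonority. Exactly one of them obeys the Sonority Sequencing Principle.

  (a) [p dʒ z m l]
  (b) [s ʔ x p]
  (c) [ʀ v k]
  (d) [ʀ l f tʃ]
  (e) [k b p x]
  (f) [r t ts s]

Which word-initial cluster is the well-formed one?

a

(a) sonority 1-2-3-4-5: well-formed.
(b) sonority 3-1-3-1: ill-formed.
(c) sonority 6-3-1: ill-formed.
(d) sonority 6-5-3-2: ill-formed.
(e) sonority 1-1-1-3: ill-formed.
(f) sonority 6-1-2-3: ill-formed.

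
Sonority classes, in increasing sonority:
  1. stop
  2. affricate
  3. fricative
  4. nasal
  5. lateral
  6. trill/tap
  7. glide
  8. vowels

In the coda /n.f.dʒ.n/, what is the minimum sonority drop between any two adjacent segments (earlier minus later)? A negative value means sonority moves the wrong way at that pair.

-2

/n/ is a nasal (sonority 4).
/f/ is a fricative (sonority 3).
/dʒ/ is an affricate (sonority 2).
/n/ is a nasal (sonority 4).
/n/→/f/: change +1.
/f/→/dʒ/: change +1.
/dʒ/→/n/: change -2.
Minimum = -2.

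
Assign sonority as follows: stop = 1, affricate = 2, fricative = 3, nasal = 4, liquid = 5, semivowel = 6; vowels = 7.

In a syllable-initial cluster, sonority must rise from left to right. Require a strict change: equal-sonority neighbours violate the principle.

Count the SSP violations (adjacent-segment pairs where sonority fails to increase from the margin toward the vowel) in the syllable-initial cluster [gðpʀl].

/g/: stop = 1.
/ð/: fricative = 3.
/p/: stop = 1.
/ʀ/: liquid = 5.
/l/: liquid = 5.
/g/→/ð/: 1→3 (rises) — ok.
/ð/→/p/: 3→1 (does not rise) — violation.
/p/→/ʀ/: 1→5 (rises) — ok.
/ʀ/→/l/: 5→5 (plateau) — violation.

2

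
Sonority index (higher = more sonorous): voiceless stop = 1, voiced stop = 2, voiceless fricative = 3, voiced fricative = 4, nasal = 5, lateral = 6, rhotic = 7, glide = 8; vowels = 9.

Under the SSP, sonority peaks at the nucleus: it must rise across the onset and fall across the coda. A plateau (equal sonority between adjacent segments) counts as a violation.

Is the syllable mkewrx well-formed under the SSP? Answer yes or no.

no

Onset: /m/ is a nasal (sonority 5), /k/ is a voiceless stop (sonority 1); then the nucleus /e/ (sonority 9).
Onset profile 5-1-9 — does not strictly rise throughout.
Coda: /w/ is a glide (sonority 8), /r/ is a rhotic (sonority 7), /x/ is a voiceless fricative (sonority 3).
Coda profile 9-8-7-3 — falls from the nucleus.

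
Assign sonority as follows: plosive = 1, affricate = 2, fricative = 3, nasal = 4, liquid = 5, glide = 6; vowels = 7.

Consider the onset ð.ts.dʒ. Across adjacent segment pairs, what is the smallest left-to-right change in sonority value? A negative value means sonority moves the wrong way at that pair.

/ð/ is a fricative (sonority 3).
/ts/ is an affricate (sonority 2).
/dʒ/ is an affricate (sonority 2).
/ð/→/ts/: change -1.
/ts/→/dʒ/: change +0.
Minimum = -1.

-1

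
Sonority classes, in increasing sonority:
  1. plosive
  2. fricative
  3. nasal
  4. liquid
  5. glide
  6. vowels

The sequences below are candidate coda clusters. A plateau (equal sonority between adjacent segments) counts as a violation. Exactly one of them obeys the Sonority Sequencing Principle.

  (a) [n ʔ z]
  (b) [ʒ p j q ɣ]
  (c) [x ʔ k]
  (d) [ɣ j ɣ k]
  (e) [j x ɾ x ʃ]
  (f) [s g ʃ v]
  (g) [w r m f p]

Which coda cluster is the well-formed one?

g

(a) 3-1-2 → violates
(b) 2-1-5-1-2 → violates
(c) 2-1-1 → violates
(d) 2-5-2-1 → violates
(e) 5-2-4-2-2 → violates
(f) 2-1-2-2 → violates
(g) 5-4-3-2-1 → obeys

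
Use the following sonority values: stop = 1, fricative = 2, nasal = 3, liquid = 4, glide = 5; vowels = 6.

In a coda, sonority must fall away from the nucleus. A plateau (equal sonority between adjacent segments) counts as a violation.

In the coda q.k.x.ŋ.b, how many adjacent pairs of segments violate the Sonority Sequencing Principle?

/q/: stop = 1.
/k/: stop = 1.
/x/: fricative = 2.
/ŋ/: nasal = 3.
/b/: stop = 1.
/q/→/k/: 1→1 (plateau) — violation.
/k/→/x/: 1→2 (does not fall) — violation.
/x/→/ŋ/: 2→3 (does not fall) — violation.
/ŋ/→/b/: 3→1 (falls) — ok.

3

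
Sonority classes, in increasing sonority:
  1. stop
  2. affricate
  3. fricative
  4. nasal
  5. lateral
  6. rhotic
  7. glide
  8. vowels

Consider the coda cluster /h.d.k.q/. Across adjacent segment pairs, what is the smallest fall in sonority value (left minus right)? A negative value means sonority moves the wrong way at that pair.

0

/h/ is a fricative (sonority 3).
/d/ is a stop (sonority 1).
/k/ is a stop (sonority 1).
/q/ is a stop (sonority 1).
/h/→/d/: change +2.
/d/→/k/: change +0.
/k/→/q/: change +0.
Minimum = 0.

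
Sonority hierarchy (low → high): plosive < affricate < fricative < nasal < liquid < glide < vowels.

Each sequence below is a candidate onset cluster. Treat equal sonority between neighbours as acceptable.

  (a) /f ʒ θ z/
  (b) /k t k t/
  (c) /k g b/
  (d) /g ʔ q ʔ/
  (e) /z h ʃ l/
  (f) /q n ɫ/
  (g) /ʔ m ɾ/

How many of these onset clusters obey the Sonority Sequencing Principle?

(a) sonority 3-3-3-3: well-formed.
(b) sonority 1-1-1-1: well-formed.
(c) sonority 1-1-1: well-formed.
(d) sonority 1-1-1-1: well-formed.
(e) sonority 3-3-3-5: well-formed.
(f) sonority 1-4-5: well-formed.
(g) sonority 1-4-5: well-formed.

7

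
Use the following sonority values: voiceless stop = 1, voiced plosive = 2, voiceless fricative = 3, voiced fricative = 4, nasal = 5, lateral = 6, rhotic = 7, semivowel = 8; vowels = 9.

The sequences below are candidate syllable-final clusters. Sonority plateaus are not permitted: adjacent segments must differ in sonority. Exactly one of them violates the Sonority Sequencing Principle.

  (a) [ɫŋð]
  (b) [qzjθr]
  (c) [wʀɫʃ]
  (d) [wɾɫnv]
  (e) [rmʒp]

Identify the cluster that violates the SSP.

b

(a) 6-5-4 → obeys
(b) 1-4-8-3-7 → violates
(c) 8-7-6-3 → obeys
(d) 8-7-6-5-4 → obeys
(e) 7-5-4-1 → obeys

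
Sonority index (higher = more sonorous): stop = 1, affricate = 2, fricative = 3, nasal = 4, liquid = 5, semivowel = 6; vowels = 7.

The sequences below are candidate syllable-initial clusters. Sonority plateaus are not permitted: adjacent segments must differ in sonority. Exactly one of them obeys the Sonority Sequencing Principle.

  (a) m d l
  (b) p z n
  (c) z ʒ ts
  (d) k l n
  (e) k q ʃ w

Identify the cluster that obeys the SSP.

b

(a) m d l: profile 4-1-5 — violates.
(b) p z n: profile 1-3-4 — obeys.
(c) z ʒ ts: profile 3-3-2 — violates.
(d) k l n: profile 1-5-4 — violates.
(e) k q ʃ w: profile 1-1-3-6 — violates.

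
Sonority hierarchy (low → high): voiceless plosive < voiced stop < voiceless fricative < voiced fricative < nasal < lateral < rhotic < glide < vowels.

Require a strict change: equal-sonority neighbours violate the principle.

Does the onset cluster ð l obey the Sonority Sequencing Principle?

/ð/ is a voiced fricative (sonority 4).
/l/ is a lateral (sonority 6).
The profile 4-6 strictly rises, so the onset cluster satisfies the SSP.

yes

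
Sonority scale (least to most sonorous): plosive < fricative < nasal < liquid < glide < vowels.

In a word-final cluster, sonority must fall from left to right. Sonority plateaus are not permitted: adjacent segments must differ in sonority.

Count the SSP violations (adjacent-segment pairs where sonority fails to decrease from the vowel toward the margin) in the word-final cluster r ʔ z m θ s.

/r/ — liquid, sonority 4.
/ʔ/ — plosive, sonority 1.
/z/ — fricative, sonority 2.
/m/ — nasal, sonority 3.
/θ/ — fricative, sonority 2.
/s/ — fricative, sonority 2.
/r/→/ʔ/: 4→1 (falls) — ok.
/ʔ/→/z/: 1→2 (does not fall) — violation.
/z/→/m/: 2→3 (does not fall) — violation.
/m/→/θ/: 3→2 (falls) — ok.
/θ/→/s/: 2→2 (plateau) — violation.

3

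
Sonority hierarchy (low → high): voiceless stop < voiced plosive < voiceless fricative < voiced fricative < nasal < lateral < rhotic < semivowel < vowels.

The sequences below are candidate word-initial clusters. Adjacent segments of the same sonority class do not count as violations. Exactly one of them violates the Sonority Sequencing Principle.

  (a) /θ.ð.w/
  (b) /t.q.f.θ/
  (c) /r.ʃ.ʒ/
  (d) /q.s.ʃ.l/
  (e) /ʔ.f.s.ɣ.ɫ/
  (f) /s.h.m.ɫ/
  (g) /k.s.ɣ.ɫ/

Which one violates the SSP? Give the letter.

c

(a) 3-4-8 → obeys
(b) 1-1-3-3 → obeys
(c) 7-3-4 → violates
(d) 1-3-3-6 → obeys
(e) 1-3-3-4-6 → obeys
(f) 3-3-5-6 → obeys
(g) 1-3-4-6 → obeys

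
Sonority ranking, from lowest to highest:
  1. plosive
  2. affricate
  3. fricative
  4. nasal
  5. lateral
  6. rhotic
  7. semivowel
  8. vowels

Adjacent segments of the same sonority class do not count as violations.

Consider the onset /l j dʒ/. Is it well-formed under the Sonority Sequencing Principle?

/l/ is a lateral (sonority 5).
/j/ is a semivowel (sonority 7).
/dʒ/ is an affricate (sonority 2).
The profile is 5-7-2. Between /j/ (7) and /dʒ/ (2) sonority does not rise, so the cluster violates the SSP.

no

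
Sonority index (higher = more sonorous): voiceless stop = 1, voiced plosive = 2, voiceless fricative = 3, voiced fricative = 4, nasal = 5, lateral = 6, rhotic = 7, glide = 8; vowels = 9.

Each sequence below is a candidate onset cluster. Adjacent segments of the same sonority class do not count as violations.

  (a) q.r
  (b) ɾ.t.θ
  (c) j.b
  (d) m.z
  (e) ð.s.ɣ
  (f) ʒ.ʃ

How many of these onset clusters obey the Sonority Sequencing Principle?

1

(a) 1-7 → obeys
(b) 7-1-3 → violates
(c) 8-2 → violates
(d) 5-4 → violates
(e) 4-3-4 → violates
(f) 4-3 → violates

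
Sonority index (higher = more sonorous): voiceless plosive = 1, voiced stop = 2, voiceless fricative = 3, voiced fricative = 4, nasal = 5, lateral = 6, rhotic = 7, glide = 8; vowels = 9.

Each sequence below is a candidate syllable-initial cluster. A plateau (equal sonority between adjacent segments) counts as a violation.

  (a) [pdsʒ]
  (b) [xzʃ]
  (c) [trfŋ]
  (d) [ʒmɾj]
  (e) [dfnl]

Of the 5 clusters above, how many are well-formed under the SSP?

(a) sonority 1-2-3-4: well-formed.
(b) sonority 3-4-3: ill-formed.
(c) sonority 1-7-3-5: ill-formed.
(d) sonority 4-5-7-8: well-formed.
(e) sonority 2-3-5-6: well-formed.

3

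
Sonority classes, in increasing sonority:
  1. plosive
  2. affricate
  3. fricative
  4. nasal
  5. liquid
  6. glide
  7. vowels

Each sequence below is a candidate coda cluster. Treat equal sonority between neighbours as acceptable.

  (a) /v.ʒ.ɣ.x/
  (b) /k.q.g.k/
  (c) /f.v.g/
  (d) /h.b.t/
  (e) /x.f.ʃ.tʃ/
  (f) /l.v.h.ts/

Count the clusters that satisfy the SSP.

(a) /v.ʒ.ɣ.x/: profile 3-3-3-3 — obeys.
(b) /k.q.g.k/: profile 1-1-1-1 — obeys.
(c) /f.v.g/: profile 3-3-1 — obeys.
(d) /h.b.t/: profile 3-1-1 — obeys.
(e) /x.f.ʃ.tʃ/: profile 3-3-3-2 — obeys.
(f) /l.v.h.ts/: profile 5-3-3-2 — obeys.

6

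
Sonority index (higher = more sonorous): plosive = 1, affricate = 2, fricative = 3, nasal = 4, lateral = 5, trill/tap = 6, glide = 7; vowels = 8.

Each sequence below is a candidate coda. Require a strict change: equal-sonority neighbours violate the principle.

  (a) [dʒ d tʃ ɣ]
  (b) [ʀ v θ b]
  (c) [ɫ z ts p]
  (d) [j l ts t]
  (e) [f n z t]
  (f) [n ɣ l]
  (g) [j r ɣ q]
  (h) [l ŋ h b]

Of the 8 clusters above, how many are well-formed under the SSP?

(a) [dʒ d tʃ ɣ]: profile 2-1-2-3 — violates.
(b) [ʀ v θ b]: profile 6-3-3-1 — violates.
(c) [ɫ z ts p]: profile 5-3-2-1 — obeys.
(d) [j l ts t]: profile 7-5-2-1 — obeys.
(e) [f n z t]: profile 3-4-3-1 — violates.
(f) [n ɣ l]: profile 4-3-5 — violates.
(g) [j r ɣ q]: profile 7-6-3-1 — obeys.
(h) [l ŋ h b]: profile 5-4-3-1 — obeys.

4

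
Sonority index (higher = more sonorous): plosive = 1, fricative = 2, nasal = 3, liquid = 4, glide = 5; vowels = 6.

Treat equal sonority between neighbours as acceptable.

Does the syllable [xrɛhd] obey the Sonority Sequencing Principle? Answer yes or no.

yes

Onset: /x/ is a fricative (sonority 2), /r/ is a liquid (sonority 4); then the nucleus /ɛ/ (sonority 6).
Onset profile 2-4-6 — rises to the nucleus.
Coda: /h/ is a fricative (sonority 2), /d/ is a plosive (sonority 1).
Coda profile 6-2-1 — falls from the nucleus.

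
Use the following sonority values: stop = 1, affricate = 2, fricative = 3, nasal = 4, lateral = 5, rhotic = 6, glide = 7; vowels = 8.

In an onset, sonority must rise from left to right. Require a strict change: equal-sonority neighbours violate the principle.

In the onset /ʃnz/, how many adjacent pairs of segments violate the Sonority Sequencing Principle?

/ʃ/ — fricative, sonority 3.
/n/ — nasal, sonority 4.
/z/ — fricative, sonority 3.
/ʃ/→/n/: 3→4 (rises) — ok.
/n/→/z/: 4→3 (does not rise) — violation.

1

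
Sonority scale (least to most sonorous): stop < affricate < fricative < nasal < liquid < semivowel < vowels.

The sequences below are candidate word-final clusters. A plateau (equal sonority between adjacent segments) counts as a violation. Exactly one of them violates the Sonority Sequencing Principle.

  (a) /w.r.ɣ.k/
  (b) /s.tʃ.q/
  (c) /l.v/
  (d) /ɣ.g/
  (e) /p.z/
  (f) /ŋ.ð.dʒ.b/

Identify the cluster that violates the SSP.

e

(a) /w.r.ɣ.k/: profile 6-5-3-1 — obeys.
(b) /s.tʃ.q/: profile 3-2-1 — obeys.
(c) /l.v/: profile 5-3 — obeys.
(d) /ɣ.g/: profile 3-1 — obeys.
(e) /p.z/: profile 1-3 — violates.
(f) /ŋ.ð.dʒ.b/: profile 4-3-2-1 — obeys.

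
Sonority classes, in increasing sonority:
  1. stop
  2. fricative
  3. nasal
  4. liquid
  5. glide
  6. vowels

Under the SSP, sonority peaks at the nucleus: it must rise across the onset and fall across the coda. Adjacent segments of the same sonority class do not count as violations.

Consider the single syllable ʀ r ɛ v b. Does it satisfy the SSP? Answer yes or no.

Onset: /ʀ/ is a liquid (sonority 4), /r/ is a liquid (sonority 4); then the nucleus /ɛ/ (sonority 6).
Onset profile 4-4-6 — rises to the nucleus.
Coda: /v/ is a fricative (sonority 2), /b/ is a stop (sonority 1).
Coda profile 6-2-1 — falls from the nucleus.

yes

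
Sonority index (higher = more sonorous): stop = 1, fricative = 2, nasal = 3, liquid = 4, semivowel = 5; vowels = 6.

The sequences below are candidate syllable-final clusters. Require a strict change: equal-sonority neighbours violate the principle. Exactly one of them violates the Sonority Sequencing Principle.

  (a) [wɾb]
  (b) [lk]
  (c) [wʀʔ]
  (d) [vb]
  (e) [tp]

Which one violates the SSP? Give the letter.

e

(a) [wɾb]: profile 5-4-1 — obeys.
(b) [lk]: profile 4-1 — obeys.
(c) [wʀʔ]: profile 5-4-1 — obeys.
(d) [vb]: profile 2-1 — obeys.
(e) [tp]: profile 1-1 — violates.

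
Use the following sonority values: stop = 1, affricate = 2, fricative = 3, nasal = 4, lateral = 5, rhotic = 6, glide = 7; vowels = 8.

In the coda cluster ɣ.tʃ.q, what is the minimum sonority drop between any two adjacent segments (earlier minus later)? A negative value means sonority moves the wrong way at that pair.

1

/ɣ/ is a fricative (sonority 3).
/tʃ/ is an affricate (sonority 2).
/q/ is a stop (sonority 1).
/ɣ/→/tʃ/: change +1.
/tʃ/→/q/: change +1.
Minimum = 1.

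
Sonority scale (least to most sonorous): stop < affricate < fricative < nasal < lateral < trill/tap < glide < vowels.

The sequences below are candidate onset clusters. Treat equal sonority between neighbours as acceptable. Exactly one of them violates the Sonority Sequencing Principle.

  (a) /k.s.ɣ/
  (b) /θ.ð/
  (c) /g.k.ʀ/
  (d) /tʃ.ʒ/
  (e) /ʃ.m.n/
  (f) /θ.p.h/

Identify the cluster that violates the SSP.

f

(a) /k.s.ɣ/: profile 1-3-3 — obeys.
(b) /θ.ð/: profile 3-3 — obeys.
(c) /g.k.ʀ/: profile 1-1-6 — obeys.
(d) /tʃ.ʒ/: profile 2-3 — obeys.
(e) /ʃ.m.n/: profile 3-4-4 — obeys.
(f) /θ.p.h/: profile 3-1-3 — violates.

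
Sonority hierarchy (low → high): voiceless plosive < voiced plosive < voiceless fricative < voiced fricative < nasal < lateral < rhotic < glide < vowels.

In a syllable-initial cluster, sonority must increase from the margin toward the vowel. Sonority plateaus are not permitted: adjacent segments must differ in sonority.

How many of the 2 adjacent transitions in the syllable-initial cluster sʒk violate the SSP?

1

/s/: voiceless fricative = 3.
/ʒ/: voiced fricative = 4.
/k/: voiceless plosive = 1.
/s/→/ʒ/: 3→4 (rises) — ok.
/ʒ/→/k/: 4→1 (does not rise) — violation.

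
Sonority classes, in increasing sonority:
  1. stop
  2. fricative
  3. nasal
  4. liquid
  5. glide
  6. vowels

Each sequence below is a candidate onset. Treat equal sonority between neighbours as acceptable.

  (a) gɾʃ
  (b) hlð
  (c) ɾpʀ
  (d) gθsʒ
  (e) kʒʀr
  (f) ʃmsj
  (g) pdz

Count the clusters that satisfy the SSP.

(a) gɾʃ: profile 1-4-2 — violates.
(b) hlð: profile 2-4-2 — violates.
(c) ɾpʀ: profile 4-1-4 — violates.
(d) gθsʒ: profile 1-2-2-2 — obeys.
(e) kʒʀr: profile 1-2-4-4 — obeys.
(f) ʃmsj: profile 2-3-2-5 — violates.
(g) pdz: profile 1-1-2 — obeys.

3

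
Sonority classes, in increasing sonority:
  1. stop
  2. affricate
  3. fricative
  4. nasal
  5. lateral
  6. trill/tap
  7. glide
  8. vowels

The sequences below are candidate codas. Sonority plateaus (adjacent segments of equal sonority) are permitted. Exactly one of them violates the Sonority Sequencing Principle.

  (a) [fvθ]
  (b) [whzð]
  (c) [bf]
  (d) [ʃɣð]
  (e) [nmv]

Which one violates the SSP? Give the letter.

(a) 3-3-3 → obeys
(b) 7-3-3-3 → obeys
(c) 1-3 → violates
(d) 3-3-3 → obeys
(e) 4-4-3 → obeys

c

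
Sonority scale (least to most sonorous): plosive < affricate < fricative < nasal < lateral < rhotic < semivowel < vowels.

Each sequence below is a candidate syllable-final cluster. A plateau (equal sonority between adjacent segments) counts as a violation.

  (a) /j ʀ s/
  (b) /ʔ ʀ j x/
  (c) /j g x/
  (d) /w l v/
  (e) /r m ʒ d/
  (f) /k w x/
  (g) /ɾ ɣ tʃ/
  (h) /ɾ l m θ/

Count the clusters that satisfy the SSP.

5

(a) 7-6-3 → obeys
(b) 1-6-7-3 → violates
(c) 7-1-3 → violates
(d) 7-5-3 → obeys
(e) 6-4-3-1 → obeys
(f) 1-7-3 → violates
(g) 6-3-2 → obeys
(h) 6-5-4-3 → obeys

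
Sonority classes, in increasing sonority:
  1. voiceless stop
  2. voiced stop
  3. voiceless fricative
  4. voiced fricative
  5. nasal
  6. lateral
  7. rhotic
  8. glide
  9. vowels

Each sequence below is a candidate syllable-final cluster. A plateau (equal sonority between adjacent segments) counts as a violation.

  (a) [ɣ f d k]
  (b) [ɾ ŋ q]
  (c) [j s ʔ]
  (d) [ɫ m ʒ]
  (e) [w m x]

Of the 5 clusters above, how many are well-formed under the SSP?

5

(a) sonority 4-3-2-1: well-formed.
(b) sonority 7-5-1: well-formed.
(c) sonority 8-3-1: well-formed.
(d) sonority 6-5-4: well-formed.
(e) sonority 8-5-3: well-formed.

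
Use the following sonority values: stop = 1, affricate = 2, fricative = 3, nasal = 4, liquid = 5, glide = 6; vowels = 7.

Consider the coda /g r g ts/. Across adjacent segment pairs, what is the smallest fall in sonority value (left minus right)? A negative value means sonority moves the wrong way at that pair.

-4

/g/ is a stop (sonority 1).
/r/ is a liquid (sonority 5).
/g/ is a stop (sonority 1).
/ts/ is an affricate (sonority 2).
/g/→/r/: change -4.
/r/→/g/: change +4.
/g/→/ts/: change -1.
Minimum = -4.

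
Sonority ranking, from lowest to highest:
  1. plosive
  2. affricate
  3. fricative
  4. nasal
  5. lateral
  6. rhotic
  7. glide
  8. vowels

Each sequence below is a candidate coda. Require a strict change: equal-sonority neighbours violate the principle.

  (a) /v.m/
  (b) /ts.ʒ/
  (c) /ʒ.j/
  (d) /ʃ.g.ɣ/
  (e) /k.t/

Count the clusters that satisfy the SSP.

(a) 3-4 → violates
(b) 2-3 → violates
(c) 3-7 → violates
(d) 3-1-3 → violates
(e) 1-1 → violates

0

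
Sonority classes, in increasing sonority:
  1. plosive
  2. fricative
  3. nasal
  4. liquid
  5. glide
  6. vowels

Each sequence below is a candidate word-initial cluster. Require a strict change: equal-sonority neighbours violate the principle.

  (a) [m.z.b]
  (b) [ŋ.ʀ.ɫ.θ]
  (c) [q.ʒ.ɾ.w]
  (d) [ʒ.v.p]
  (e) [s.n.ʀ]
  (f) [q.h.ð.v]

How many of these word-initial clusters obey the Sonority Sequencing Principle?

(a) 3-2-1 → violates
(b) 3-4-4-2 → violates
(c) 1-2-4-5 → obeys
(d) 2-2-1 → violates
(e) 2-3-4 → obeys
(f) 1-2-2-2 → violates

2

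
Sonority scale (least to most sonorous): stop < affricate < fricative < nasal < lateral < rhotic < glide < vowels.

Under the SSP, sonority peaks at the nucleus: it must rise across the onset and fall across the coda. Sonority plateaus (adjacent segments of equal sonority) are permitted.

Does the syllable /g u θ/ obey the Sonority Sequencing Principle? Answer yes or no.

yes

Onset: /g/ is a stop (sonority 1); then the nucleus /u/ (sonority 8).
Onset profile 1-8 — rises to the nucleus.
Coda: /θ/ is a fricative (sonority 3).
Coda profile 8-3 — falls from the nucleus.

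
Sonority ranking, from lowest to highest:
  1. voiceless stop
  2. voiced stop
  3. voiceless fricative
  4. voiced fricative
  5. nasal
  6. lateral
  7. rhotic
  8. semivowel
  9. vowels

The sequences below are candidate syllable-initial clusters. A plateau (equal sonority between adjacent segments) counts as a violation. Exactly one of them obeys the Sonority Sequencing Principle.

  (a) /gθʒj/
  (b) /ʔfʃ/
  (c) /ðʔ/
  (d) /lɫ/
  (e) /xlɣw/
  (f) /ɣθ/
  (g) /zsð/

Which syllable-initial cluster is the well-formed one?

a

(a) /gθʒj/: profile 2-3-4-8 — obeys.
(b) /ʔfʃ/: profile 1-3-3 — violates.
(c) /ðʔ/: profile 4-1 — violates.
(d) /lɫ/: profile 6-6 — violates.
(e) /xlɣw/: profile 3-6-4-8 — violates.
(f) /ɣθ/: profile 4-3 — violates.
(g) /zsð/: profile 4-3-4 — violates.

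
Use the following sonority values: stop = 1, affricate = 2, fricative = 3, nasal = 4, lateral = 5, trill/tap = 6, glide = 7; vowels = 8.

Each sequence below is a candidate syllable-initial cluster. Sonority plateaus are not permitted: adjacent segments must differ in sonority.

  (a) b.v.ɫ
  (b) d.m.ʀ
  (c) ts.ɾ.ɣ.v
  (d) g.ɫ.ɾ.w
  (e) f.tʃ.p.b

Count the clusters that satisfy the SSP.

3

(a) 1-3-5 → obeys
(b) 1-4-6 → obeys
(c) 2-6-3-3 → violates
(d) 1-5-6-7 → obeys
(e) 3-2-1-1 → violates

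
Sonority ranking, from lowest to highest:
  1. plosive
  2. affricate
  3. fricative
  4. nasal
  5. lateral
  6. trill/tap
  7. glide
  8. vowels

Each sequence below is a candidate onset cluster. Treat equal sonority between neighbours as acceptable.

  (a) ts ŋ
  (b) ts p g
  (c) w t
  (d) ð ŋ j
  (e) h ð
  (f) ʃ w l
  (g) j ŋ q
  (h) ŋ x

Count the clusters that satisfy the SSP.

(a) 2-4 → obeys
(b) 2-1-1 → violates
(c) 7-1 → violates
(d) 3-4-7 → obeys
(e) 3-3 → obeys
(f) 3-7-5 → violates
(g) 7-4-1 → violates
(h) 4-3 → violates

3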